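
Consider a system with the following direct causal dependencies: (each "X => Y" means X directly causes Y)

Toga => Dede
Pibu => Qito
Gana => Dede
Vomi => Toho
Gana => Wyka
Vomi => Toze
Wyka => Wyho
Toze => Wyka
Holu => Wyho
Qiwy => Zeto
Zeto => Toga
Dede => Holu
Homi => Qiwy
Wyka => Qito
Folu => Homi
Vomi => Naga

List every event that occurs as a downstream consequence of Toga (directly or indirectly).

Dede, Holu, Wyho

Direct effects: Dede.
2 steps out: Holu.
3 steps out: Wyho.
Not reachable from it: Vomi, Toho, Gana, Folu, Homi, Toze, Naga, Qiwy, Wyka, Pibu, Qito, Zeto.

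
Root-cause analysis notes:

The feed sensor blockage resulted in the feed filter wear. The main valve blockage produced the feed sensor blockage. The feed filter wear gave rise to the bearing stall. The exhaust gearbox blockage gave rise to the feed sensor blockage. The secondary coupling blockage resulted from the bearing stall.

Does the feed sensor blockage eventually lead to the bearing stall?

There is a causal chain: the feed sensor blockage → the feed filter wear → the bearing stall.

Yes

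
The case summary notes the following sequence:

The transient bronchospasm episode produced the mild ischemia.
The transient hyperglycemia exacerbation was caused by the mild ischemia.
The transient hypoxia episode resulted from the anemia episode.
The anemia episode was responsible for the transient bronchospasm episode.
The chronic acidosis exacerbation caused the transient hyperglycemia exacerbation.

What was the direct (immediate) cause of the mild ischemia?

the transient bronchospasm episode

Upstream contributors include the anemia episode, but only the transient bronchospasm episode feeds directly into the mild ischemia.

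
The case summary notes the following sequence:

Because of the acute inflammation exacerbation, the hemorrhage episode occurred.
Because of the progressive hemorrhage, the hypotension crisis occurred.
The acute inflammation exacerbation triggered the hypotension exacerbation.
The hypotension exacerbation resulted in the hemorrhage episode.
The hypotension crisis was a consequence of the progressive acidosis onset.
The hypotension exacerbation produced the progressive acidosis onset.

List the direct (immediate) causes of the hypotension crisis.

the progressive acidosis onset, the progressive hemorrhage

Upstream contributors include the acute inflammation exacerbation, the hypotension exacerbation, but only the progressive acidosis onset, the progressive hemorrhage feed directly into the hypotension crisis.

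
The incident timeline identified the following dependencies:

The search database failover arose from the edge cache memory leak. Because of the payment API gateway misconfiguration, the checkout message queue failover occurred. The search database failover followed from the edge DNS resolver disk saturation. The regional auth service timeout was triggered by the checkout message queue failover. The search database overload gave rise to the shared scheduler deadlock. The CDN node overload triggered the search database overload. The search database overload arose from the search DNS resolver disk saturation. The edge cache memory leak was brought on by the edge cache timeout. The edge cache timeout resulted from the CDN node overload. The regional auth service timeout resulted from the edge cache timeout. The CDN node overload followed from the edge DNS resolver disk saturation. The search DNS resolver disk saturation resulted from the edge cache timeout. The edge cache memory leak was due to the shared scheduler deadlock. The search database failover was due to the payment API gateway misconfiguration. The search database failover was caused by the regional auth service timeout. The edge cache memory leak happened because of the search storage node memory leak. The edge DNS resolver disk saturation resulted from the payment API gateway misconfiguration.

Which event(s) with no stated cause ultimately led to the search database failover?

Tracing upstream from the search database failover: the search database failover ← the payment API gateway misconfiguration.
A separate upstream branch: the search database failover ← the edge cache memory leak ← the search storage node memory leak.
Each of those chain origins has no stated cause.

the payment API gateway misconfiguration, the search storage node memory leak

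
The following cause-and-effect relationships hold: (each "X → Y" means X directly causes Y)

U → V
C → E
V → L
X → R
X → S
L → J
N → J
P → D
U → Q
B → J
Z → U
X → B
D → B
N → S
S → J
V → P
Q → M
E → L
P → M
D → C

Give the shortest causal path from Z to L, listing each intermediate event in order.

Z → U
U → V
V → L
Length: 3 steps.

Z → U → V → L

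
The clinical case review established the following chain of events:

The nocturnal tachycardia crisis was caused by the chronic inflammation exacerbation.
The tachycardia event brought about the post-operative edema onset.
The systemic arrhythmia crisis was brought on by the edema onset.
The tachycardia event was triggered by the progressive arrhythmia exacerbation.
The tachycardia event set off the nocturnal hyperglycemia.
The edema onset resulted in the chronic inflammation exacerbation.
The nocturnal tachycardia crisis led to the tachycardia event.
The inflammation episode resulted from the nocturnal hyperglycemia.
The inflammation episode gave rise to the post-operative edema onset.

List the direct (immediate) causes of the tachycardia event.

the nocturnal tachycardia crisis, the progressive arrhythmia exacerbation

Upstream contributors include the edema onset, the chronic inflammation exacerbation, but only the nocturnal tachycardia crisis, the progressive arrhythmia exacerbation feed directly into the tachycardia event.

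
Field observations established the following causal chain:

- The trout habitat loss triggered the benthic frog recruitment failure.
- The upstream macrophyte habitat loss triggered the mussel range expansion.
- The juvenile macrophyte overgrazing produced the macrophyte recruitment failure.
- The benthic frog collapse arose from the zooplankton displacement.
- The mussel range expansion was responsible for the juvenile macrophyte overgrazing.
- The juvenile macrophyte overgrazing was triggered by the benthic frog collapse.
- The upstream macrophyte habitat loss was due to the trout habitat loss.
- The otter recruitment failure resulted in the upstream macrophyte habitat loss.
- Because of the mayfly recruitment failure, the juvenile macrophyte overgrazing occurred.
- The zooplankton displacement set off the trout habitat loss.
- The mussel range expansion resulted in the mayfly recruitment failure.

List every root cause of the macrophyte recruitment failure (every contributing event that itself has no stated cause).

Tracing upstream from the macrophyte recruitment failure: the macrophyte recruitment failure ← the juvenile macrophyte overgrazing ← the benthic frog collapse ← the zooplankton displacement.
A separate upstream branch: the macrophyte recruitment failure ← the juvenile macrophyte overgrazing ← the mussel range expansion ← the upstream macrophyte habitat loss ← the otter recruitment failure.
Each of those chain origins has no stated cause.

the otter recruitment failure, the zooplankton displacement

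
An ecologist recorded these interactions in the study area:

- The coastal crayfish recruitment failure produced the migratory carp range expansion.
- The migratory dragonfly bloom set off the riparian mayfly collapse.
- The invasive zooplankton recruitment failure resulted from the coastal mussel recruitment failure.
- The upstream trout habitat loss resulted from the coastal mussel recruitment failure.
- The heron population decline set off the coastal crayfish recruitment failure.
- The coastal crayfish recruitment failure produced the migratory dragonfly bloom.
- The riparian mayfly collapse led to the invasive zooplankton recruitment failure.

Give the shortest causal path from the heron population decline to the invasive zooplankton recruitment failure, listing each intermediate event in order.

the heron population decline → the coastal crayfish recruitment failure → the migratory dragonfly bloom → the riparian mayfly collapse → the invasive zooplankton recruitment failure

the heron population decline → the coastal crayfish recruitment failure
the coastal crayfish recruitment failure → the migratory dragonfly bloom
the migratory dragonfly bloom → the riparian mayfly collapse
the riparian mayfly collapse → the invasive zooplankton recruitment failure
Length: 4 steps.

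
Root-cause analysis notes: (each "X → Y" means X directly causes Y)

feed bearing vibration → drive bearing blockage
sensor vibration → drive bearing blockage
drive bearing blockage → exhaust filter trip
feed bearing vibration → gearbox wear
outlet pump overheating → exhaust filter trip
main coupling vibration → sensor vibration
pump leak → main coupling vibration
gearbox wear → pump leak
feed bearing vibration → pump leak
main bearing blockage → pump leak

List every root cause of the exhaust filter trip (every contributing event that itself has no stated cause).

the feed bearing vibration, the main bearing blockage, the outlet pump overheating

Tracing upstream from the exhaust filter trip: the exhaust filter trip ← the drive bearing blockage ← the sensor vibration ← the main coupling vibration ← the pump leak ← the main bearing blockage.
A separate upstream branch: the exhaust filter trip ← the drive bearing blockage ← the feed bearing vibration.
A separate upstream branch: the exhaust filter trip ← the outlet pump overheating.
Each of those chain origins has no stated cause.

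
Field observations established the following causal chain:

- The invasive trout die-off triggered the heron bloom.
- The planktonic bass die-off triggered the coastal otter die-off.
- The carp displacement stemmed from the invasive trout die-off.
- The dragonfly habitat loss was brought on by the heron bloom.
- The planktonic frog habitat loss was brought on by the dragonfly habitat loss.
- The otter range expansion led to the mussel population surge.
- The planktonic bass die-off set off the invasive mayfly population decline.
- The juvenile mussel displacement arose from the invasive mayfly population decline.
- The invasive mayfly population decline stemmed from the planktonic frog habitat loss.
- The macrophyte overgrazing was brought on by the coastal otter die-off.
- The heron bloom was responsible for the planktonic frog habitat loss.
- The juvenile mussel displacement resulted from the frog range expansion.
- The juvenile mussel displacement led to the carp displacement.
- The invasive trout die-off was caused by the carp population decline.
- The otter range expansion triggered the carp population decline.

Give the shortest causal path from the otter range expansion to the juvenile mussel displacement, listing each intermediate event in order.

the otter range expansion → the carp population decline → the invasive trout die-off → the heron bloom → the planktonic frog habitat loss → the invasive mayfly population decline → the juvenile mussel displacement

the otter range expansion → the carp population decline
the carp population decline → the invasive trout die-off
the invasive trout die-off → the heron bloom
the heron bloom → the planktonic frog habitat loss
the planktonic frog habitat loss → the invasive mayfly population decline
the invasive mayfly population decline → the juvenile mussel displacement
Length: 6 steps.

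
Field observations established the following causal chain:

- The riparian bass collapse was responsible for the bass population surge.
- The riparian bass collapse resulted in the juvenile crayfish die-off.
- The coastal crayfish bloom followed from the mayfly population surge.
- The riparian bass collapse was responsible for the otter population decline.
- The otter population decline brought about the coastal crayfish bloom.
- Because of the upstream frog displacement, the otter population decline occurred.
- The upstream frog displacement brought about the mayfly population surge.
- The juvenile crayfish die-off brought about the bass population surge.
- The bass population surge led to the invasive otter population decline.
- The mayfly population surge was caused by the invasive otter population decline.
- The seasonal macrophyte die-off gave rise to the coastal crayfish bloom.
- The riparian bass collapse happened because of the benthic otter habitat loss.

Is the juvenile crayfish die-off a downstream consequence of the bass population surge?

The bass population surge leads to the invasive otter population decline, the mayfly population surge, the coastal crayfish bloom; the juvenile crayfish die-off is not among them.

No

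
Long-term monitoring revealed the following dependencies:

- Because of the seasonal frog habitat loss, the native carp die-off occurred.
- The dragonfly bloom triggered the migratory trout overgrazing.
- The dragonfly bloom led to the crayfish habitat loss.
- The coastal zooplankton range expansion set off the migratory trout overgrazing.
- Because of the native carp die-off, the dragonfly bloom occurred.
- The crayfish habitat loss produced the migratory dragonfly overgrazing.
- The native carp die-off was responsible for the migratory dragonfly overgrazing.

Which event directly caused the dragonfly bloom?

the native carp die-off

Upstream contributors include the seasonal frog habitat loss, but only the native carp die-off feeds directly into the dragonfly bloom.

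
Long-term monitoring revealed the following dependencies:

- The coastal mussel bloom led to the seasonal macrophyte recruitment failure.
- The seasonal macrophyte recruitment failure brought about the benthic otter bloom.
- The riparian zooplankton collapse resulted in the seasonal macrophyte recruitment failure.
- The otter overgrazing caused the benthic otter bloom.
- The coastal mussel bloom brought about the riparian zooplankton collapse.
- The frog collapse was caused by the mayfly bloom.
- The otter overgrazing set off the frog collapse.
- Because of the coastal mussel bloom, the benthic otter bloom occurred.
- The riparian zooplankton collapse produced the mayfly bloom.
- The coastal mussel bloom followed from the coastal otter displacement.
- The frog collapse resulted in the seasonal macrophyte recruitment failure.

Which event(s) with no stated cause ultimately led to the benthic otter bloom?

the coastal otter displacement, the otter overgrazing

Tracing upstream from the benthic otter bloom: the benthic otter bloom ← the otter overgrazing.
A separate upstream branch: the benthic otter bloom ← the coastal mussel bloom ← the coastal otter displacement.
Each of those chain origins has no stated cause.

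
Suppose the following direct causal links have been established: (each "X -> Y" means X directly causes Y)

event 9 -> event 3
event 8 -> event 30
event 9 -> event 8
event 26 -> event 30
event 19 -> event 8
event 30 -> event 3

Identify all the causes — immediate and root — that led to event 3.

event 19, event 26, event 30, event 8, event 9

Immediate causes of event 3: event 9, event 30.
Further upstream: event 26, event 19, event 8.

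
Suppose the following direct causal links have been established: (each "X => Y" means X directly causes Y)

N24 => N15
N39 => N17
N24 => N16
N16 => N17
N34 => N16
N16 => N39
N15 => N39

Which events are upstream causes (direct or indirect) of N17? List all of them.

N15, N16, N24, N34, N39

Immediate causes of N17: N16, N39.
Further upstream: N24, N15, N34.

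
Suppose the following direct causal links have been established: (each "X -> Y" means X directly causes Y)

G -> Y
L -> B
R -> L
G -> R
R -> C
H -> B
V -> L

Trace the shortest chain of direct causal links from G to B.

G → R
R → L
L → B
Length: 3 steps.

G → R → L → B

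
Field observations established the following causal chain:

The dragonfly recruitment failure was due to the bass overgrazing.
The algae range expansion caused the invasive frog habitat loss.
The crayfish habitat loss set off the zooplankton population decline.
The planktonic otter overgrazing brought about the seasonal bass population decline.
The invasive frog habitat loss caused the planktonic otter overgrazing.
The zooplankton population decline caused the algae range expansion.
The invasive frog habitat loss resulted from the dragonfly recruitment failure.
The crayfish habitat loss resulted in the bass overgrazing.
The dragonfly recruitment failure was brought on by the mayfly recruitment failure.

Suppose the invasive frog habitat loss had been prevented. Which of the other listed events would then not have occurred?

Downstream of the invasive frog habitat loss: the planktonic otter overgrazing, the seasonal bass population decline.

the planktonic otter overgrazing, the seasonal bass population decline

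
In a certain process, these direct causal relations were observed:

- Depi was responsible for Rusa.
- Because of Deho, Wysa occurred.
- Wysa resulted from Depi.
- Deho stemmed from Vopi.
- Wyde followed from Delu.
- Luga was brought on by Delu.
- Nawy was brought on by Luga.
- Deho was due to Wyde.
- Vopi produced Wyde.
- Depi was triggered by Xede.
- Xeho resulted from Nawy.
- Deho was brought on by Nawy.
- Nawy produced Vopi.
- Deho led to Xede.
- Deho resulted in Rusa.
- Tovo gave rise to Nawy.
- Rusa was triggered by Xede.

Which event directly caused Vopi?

Upstream contributors include Delu, Luga, Tovo, but only Nawy feeds directly into Vopi.

Nawy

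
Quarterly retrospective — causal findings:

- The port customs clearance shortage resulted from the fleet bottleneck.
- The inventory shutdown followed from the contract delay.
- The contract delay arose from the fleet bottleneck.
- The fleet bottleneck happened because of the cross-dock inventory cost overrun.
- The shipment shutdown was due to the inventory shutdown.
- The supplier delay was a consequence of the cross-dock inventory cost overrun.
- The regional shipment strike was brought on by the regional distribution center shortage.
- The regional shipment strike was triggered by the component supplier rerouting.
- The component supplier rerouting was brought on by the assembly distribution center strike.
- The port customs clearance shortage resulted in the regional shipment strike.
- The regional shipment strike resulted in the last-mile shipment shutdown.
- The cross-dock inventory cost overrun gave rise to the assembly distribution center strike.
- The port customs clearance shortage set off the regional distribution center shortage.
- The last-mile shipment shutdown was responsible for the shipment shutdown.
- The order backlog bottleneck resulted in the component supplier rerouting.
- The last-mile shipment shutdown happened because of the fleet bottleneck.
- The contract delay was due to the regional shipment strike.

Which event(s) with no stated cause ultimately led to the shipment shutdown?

the cross-dock inventory cost overrun, the order backlog bottleneck

Tracing upstream from the shipment shutdown: the shipment shutdown ← the last-mile shipment shutdown ← the regional shipment strike ← the component supplier rerouting ← the order backlog bottleneck.
A separate upstream branch: the shipment shutdown ← the last-mile shipment shutdown ← the fleet bottleneck ← the cross-dock inventory cost overrun.
Each of those chain origins has no stated cause.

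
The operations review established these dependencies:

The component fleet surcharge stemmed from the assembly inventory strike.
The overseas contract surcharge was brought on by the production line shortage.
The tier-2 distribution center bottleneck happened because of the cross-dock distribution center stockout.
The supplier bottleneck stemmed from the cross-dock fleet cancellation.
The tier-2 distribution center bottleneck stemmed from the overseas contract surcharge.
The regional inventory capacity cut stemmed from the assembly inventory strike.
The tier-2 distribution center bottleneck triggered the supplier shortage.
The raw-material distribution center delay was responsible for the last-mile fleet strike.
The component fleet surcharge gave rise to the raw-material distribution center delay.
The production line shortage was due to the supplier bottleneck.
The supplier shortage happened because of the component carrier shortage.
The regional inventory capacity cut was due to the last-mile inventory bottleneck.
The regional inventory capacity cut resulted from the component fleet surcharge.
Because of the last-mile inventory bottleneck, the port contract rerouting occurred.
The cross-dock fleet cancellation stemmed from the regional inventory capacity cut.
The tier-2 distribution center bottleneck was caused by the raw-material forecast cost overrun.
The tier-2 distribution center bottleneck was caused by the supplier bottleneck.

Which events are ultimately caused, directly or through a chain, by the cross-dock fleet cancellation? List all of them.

the overseas contract surcharge, the production line shortage, the supplier bottleneck, the supplier shortage, the tier-2 distribution center bottleneck

Direct effects: the supplier bottleneck.
2 steps out: the production line shortage, the tier-2 distribution center bottleneck.
3 steps out: the overseas contract surcharge, the supplier shortage.
Not reachable from it: the last-mile inventory bottleneck, the assembly inventory strike, the component fleet surcharge, the raw-material distribution center delay, the component carrier shortage, the regional inventory capacity cut, the last-mile fleet strike, the port contract rerouting, the cross-dock distribution center stockout, the raw-material forecast cost overrun.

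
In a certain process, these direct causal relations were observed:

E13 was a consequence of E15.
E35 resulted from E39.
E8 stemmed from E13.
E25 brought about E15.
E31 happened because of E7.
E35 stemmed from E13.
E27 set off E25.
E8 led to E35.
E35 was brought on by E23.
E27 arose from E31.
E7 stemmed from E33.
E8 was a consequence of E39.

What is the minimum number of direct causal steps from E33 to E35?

Shortest chain: E33 → E7 → E31 → E27 → E25 → E15 → E13 → E35.

7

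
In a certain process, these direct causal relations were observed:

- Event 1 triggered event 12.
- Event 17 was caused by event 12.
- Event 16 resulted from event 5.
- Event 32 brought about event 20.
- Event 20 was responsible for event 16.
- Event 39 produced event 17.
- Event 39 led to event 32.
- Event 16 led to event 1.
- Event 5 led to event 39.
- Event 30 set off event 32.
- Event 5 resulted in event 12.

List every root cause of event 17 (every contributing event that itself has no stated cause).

Tracing upstream from event 17: event 17 ← event 12 ← event 1 ← event 16 ← event 20 ← event 32 ← event 30.
A separate upstream branch: event 17 ← event 39 ← event 5.
Each of those chain origins has no stated cause.

event 30, event 5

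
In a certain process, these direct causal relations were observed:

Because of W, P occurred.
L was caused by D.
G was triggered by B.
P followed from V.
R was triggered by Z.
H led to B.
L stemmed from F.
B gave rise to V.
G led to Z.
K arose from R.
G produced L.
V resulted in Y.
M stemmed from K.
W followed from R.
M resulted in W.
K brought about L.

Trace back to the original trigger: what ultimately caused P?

Tracing upstream from P: P ← V ← B ← H.
H has no stated cause, so it is the root.

H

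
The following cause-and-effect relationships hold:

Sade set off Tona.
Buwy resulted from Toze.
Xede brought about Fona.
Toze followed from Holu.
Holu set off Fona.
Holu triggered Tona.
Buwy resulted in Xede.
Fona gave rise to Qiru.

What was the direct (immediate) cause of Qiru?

Fona

Upstream contributors include Holu, Toze, Buwy, Xede, but only Fona feeds directly into Qiru.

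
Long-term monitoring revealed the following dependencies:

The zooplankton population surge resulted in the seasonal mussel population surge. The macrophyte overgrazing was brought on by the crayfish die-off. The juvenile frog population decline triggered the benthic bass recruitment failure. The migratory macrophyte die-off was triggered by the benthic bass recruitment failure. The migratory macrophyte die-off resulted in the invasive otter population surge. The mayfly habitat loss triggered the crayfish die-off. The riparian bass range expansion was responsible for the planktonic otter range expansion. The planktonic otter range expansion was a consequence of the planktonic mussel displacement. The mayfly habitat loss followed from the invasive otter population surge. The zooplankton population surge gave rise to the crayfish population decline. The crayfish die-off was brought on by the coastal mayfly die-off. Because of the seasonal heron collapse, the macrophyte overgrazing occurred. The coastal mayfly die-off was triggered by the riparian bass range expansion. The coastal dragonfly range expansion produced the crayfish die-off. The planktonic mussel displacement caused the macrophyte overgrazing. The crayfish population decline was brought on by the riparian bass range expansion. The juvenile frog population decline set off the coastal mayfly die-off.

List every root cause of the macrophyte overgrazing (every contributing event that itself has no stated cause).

Tracing upstream from the macrophyte overgrazing: the macrophyte overgrazing ← the seasonal heron collapse.
A separate upstream branch: the macrophyte overgrazing ← the crayfish die-off ← the coastal mayfly die-off ← the juvenile frog population decline.
A separate upstream branch: the macrophyte overgrazing ← the planktonic mussel displacement.
A separate upstream branch: the macrophyte overgrazing ← the crayfish die-off ← the coastal mayfly die-off ← the riparian bass range expansion.
A separate upstream branch: the macrophyte overgrazing ← the crayfish die-off ← the coastal dragonfly range expansion.
Each of those chain origins has no stated cause.

the coastal dragonfly range expansion, the juvenile frog population decline, the planktonic mussel displacement, the riparian bass range expansion, the seasonal heron collapse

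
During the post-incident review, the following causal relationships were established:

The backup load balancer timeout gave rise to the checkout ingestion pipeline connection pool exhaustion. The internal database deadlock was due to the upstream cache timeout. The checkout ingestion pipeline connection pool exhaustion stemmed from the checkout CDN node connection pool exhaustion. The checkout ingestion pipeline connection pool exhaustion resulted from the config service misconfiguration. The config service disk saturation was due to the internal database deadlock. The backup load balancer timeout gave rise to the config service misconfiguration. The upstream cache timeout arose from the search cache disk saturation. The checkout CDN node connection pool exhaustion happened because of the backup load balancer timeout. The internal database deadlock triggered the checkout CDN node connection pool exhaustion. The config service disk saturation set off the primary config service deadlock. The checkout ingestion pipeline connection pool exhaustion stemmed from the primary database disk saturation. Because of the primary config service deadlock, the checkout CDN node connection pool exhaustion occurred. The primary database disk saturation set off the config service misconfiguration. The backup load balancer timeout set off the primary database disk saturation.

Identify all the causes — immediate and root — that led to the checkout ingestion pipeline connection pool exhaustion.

Immediate causes of the checkout ingestion pipeline connection pool exhaustion: the backup load balancer timeout, the checkout CDN node connection pool exhaustion, the primary database disk saturation, the config service misconfiguration.
Further upstream: the search cache disk saturation, the upstream cache timeout, the internal database deadlock, the config service disk saturation, the primary config service deadlock.

the backup load balancer timeout, the checkout CDN node connection pool exhaustion, the config service disk saturation, the config service misconfiguration, the internal database deadlock, the primary config service deadlock, the primary database disk saturation, the search cache disk saturation, the upstream cache timeout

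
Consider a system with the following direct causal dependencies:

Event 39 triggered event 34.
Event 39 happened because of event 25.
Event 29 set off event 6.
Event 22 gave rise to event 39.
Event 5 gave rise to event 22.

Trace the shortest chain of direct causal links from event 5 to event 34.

event 5 → event 22
event 22 → event 39
event 39 → event 34
Length: 3 steps.

event 5 → event 22 → event 39 → event 34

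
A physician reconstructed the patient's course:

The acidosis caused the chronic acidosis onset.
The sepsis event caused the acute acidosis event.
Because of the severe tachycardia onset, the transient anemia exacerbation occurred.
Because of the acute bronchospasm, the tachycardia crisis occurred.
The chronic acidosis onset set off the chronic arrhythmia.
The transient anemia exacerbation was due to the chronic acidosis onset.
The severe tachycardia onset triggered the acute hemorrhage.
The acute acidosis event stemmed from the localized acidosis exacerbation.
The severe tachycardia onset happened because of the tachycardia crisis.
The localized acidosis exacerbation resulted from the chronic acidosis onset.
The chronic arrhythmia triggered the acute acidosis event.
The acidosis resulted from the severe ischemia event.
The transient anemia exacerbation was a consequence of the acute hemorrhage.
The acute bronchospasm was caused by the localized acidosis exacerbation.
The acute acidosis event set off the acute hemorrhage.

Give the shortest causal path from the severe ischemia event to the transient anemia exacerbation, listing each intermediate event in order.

the severe ischemia event → the acidosis → the chronic acidosis onset → the transient anemia exacerbation

the severe ischemia event → the acidosis
the acidosis → the chronic acidosis onset
the chronic acidosis onset → the transient anemia exacerbation
Length: 3 steps.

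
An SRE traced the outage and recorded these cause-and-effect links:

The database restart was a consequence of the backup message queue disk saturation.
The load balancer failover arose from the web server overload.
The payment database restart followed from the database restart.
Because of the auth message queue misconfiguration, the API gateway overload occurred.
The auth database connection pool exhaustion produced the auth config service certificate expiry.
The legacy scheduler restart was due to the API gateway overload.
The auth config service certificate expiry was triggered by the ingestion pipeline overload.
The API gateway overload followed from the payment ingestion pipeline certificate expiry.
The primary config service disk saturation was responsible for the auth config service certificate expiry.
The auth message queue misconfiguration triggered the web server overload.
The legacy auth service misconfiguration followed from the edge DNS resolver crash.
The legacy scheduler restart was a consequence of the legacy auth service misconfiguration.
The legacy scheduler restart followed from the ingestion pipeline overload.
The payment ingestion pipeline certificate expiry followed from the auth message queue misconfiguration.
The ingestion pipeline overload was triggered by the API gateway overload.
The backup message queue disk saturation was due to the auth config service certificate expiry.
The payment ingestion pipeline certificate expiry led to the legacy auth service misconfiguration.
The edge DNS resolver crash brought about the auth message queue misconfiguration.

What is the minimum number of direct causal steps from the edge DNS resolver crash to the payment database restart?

7

Shortest chain: the edge DNS resolver crash → the auth message queue misconfiguration → the API gateway overload → the ingestion pipeline overload → the auth config service certificate expiry → the backup message queue disk saturation → the database restart → the payment database restart.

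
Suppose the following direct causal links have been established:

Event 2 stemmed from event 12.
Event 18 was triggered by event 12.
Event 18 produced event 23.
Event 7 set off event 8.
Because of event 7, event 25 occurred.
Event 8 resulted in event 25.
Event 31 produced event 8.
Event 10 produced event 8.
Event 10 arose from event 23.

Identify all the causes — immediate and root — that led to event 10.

Immediate cause of event 10: event 23.
Further upstream: event 12, event 18.

event 12, event 18, event 23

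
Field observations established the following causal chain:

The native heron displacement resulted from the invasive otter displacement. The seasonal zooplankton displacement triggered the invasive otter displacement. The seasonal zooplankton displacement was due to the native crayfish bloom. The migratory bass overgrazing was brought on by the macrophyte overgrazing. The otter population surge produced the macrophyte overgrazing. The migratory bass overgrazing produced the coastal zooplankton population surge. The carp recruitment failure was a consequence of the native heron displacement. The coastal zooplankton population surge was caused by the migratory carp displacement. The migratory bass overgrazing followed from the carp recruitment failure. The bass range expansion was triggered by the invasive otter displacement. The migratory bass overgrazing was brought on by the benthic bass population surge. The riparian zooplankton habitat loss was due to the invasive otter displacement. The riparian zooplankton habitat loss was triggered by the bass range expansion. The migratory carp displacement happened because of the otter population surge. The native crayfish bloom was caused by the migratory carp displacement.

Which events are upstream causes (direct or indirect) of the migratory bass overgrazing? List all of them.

Immediate causes of the migratory bass overgrazing: the benthic bass population surge, the carp recruitment failure, the macrophyte overgrazing.
Further upstream: the otter population surge, the migratory carp displacement, the native crayfish bloom, the seasonal zooplankton displacement, the invasive otter displacement, the native heron displacement.

the benthic bass population surge, the carp recruitment failure, the invasive otter displacement, the macrophyte overgrazing, the migratory carp displacement, the native crayfish bloom, the native heron displacement, the otter population surge, the seasonal zooplankton displacement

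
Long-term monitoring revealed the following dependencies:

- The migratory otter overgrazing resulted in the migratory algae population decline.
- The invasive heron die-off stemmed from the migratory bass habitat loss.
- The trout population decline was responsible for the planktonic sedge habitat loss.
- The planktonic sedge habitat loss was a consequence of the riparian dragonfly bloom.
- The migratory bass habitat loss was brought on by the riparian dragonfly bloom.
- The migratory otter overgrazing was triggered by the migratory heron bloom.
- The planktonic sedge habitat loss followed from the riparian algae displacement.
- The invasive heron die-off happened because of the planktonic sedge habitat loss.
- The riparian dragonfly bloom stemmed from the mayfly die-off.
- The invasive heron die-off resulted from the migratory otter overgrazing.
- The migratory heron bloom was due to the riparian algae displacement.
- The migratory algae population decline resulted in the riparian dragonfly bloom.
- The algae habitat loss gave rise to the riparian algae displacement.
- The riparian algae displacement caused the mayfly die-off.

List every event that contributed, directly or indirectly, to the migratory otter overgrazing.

the algae habitat loss, the migratory heron bloom, the riparian algae displacement

Immediate cause of the migratory otter overgrazing: the migratory heron bloom.
Further upstream: the algae habitat loss, the riparian algae displacement.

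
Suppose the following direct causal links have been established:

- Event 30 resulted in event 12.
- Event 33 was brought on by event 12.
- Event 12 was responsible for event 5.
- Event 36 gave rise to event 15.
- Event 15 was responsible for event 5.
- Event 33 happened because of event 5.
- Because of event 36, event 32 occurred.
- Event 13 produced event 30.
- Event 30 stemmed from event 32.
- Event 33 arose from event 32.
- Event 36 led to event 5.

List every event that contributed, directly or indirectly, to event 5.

event 12, event 13, event 15, event 30, event 32, event 36

Immediate causes of event 5: event 36, event 12, event 15.
Further upstream: event 32, event 30, event 13.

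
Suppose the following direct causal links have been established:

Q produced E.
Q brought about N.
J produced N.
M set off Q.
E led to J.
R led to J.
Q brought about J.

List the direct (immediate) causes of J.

E, Q, R

Upstream contributors include M, but only E, Q, R feed directly into J.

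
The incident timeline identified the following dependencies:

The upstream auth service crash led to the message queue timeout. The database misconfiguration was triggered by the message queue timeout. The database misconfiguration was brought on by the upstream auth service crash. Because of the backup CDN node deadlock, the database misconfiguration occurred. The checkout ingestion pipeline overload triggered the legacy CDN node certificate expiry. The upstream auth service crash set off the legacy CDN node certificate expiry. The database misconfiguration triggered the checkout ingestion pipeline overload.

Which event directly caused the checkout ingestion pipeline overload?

Upstream contributors include the upstream auth service crash, the message queue timeout, the backup CDN node deadlock, but only the database misconfiguration feeds directly into the checkout ingestion pipeline overload.

the database misconfiguration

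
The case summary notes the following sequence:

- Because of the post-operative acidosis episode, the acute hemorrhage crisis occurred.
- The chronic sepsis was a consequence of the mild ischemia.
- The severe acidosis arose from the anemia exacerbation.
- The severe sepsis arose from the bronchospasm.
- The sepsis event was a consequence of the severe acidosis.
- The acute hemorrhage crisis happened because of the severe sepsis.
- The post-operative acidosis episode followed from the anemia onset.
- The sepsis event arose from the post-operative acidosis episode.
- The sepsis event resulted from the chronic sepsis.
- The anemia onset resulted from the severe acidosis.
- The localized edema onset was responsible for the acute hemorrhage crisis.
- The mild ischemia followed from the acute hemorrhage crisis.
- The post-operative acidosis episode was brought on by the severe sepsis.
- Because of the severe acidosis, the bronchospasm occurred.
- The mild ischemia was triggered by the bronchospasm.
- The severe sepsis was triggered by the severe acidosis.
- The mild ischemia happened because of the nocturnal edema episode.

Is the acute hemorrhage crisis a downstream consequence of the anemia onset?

There is a causal chain: the anemia onset → the post-operative acidosis episode → the acute hemorrhage crisis.

Yes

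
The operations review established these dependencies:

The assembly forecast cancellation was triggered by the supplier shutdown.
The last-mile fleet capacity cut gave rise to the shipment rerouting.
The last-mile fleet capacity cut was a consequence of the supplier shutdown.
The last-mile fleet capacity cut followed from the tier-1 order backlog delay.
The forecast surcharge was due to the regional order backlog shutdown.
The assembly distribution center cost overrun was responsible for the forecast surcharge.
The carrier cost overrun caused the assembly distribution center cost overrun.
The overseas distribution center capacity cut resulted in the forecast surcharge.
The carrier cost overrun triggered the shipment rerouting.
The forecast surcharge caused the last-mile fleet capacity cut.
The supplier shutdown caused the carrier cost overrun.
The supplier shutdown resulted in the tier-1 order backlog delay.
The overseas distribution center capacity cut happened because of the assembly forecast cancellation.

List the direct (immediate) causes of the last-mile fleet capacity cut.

Upstream contributors include the assembly forecast cancellation, the carrier cost overrun, the assembly distribution center cost overrun, the overseas distribution center capacity cut, the regional order backlog shutdown, but only the forecast surcharge, the supplier shutdown, the tier-1 order backlog delay feed directly into the last-mile fleet capacity cut.

the forecast surcharge, the supplier shutdown, the tier-1 order backlog delay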